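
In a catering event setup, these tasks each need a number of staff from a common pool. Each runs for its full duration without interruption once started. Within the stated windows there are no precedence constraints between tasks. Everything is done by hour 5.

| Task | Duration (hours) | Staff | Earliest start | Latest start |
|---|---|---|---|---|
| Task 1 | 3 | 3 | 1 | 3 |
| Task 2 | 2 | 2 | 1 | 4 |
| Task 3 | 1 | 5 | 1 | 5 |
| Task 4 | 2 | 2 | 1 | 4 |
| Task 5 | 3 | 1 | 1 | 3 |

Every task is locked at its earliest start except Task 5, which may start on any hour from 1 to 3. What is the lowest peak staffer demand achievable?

12

Task 5@1: h1:13  h2:8  h3:4  h4:0  h5:0 → peak 13
Task 5@2: h1:12  h2:8  h3:4  h4:1  h5:0 → peak 12
Task 5@3: h1:12  h2:7  h3:4  h4:1  h5:1 → peak 12
Best is Task 5@2, peak 12.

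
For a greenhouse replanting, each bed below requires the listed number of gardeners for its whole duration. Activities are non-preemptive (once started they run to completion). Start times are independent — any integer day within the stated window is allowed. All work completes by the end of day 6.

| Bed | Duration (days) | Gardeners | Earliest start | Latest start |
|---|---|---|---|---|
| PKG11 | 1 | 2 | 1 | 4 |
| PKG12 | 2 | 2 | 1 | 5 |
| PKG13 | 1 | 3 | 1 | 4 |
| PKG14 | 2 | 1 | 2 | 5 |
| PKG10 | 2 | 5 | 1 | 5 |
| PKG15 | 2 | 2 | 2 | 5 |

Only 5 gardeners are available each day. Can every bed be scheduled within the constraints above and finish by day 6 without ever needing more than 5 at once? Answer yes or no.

yes

Schedule PKG11@1, PKG12@1, PKG13@2, PKG14@3, PKG10@5, PKG15@3: d1:4  d2:5  d3:3  d4:3  d5:5  d6:5 — peak 5 ≤ 5.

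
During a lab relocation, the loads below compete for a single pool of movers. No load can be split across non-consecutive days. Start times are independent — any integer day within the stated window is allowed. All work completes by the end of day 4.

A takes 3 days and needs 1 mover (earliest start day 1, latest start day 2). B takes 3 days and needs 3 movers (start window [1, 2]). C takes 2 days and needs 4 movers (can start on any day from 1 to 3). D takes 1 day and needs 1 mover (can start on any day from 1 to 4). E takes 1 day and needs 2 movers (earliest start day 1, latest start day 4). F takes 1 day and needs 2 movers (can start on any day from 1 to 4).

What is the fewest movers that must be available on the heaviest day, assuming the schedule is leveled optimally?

8

Early-start (A@1, B@1, C@1, D@1, E@1, F@1) gives peak 13: d1:13  d2:8  d3:4  d4:0.
Shift D→3, E→3, F→4.
Schedule A@1, B@1, C@1, D@3, E@3, F@4: d1:8  d2:8  d3:7  d4:2 — peak 8.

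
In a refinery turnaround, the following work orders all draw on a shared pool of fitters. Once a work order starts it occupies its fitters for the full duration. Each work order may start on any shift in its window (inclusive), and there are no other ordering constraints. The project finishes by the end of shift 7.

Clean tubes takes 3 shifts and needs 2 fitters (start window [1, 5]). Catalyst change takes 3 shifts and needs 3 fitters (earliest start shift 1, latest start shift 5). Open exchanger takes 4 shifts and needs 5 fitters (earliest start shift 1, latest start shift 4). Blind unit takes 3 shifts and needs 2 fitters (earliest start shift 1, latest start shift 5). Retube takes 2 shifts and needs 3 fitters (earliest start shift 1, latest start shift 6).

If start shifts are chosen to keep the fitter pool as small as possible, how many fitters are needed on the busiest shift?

8

Early-start (Clean tubes@1, Catalyst change@1, Open exchanger@1, Blind unit@1, Retube@1) gives peak 15: s1:15  s2:15  s3:12  s4:5  s5:0  s6:0  s7:0.
Shift Open exchanger→4, Retube→4.
Schedule Clean tubes@1, Catalyst change@1, Open exchanger@4, Blind unit@1, Retube@4: s1:7  s2:7  s3:7  s4:8  s5:8  s6:5  s7:5 — peak 8.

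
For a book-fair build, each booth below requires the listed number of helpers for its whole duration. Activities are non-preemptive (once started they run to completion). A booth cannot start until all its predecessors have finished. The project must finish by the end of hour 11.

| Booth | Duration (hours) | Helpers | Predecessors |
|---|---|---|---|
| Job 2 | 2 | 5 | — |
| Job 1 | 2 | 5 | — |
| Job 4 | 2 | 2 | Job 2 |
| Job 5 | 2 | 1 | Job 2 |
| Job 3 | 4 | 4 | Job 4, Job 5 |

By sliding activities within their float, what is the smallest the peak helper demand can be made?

5

Early-start (Job 2@1, Job 1@1, Job 4@3, Job 5@3, Job 3@5) gives peak 10: h1:10  h2:10  h3:3  h4:3  h5:4  h6:4  h7:4  h8:4  h9:0  h10:0  h11:0.
Shift Job 1→3, Job 4→5, Job 5→5, Job 3→7.
Schedule Job 2@1, Job 1@3, Job 4@5, Job 5@5, Job 3@7: h1:5  h2:5  h3:5  h4:5  h5:3  h6:3  h7:4  h8:4  h9:4  h10:4  h11:0 — peak 5.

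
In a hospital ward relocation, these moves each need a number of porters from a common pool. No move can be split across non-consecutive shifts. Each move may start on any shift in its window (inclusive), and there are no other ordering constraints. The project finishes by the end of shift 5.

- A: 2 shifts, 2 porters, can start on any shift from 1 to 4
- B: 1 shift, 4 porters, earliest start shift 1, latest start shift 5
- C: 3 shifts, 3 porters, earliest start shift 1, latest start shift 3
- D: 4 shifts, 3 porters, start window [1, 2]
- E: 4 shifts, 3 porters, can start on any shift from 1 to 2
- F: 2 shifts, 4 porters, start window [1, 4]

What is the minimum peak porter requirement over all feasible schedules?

Early-start (A@1, B@1, C@1, D@1, E@1, F@1) gives peak 19: s1:19  s2:15  s3:9  s4:6  s5:0.
Shift D→2, E→2, F→4.
Schedule A@1, B@1, C@1, D@2, E@2, F@4: s1:9  s2:11  s3:9  s4:10  s5:10 — peak 11.

11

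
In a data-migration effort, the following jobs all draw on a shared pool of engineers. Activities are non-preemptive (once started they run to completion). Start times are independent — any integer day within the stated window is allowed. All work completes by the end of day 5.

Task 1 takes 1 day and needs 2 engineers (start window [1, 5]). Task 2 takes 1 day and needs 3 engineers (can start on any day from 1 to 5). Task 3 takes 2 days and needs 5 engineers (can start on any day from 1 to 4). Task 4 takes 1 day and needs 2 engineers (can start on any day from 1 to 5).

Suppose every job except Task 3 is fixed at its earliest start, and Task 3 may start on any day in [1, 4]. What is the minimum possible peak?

7

Task 3@1: d1:12  d2:5  d3:0  d4:0  d5:0 → peak 12
Task 3@2: d1:7  d2:5  d3:5  d4:0  d5:0 → peak 7
Task 3@3: d1:7  d2:0  d3:5  d4:5  d5:0 → peak 7
Task 3@4: d1:7  d2:0  d3:0  d4:5  d5:5 → peak 7
Best is Task 3@2, peak 7.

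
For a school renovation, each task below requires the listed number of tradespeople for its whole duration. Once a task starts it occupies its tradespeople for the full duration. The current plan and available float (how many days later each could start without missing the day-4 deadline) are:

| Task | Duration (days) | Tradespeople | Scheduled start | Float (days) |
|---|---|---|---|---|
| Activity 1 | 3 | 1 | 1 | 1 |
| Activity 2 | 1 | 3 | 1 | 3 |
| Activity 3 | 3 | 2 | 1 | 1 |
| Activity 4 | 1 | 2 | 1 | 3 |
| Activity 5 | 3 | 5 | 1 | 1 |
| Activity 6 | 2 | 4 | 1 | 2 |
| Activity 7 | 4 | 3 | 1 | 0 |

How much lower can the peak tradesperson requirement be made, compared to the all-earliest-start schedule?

5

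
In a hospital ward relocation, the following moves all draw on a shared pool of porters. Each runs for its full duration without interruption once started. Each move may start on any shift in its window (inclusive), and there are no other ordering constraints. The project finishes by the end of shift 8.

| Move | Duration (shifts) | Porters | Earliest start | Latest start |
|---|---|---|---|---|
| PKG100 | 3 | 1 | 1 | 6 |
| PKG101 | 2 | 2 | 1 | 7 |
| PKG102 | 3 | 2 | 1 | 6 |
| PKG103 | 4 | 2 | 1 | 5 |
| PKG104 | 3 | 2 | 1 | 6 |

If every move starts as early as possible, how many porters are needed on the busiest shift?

9

Early-start schedule: PKG100@1, PKG101@1, PKG102@1, PKG103@1, PKG104@1.
Load per shift: shift 1: 9, shift 2: 9, shift 3: 7, shift 4: 2, shift 5: 0, shift 6: 0, shift 7: 0, shift 8: 0.
Peak is 9.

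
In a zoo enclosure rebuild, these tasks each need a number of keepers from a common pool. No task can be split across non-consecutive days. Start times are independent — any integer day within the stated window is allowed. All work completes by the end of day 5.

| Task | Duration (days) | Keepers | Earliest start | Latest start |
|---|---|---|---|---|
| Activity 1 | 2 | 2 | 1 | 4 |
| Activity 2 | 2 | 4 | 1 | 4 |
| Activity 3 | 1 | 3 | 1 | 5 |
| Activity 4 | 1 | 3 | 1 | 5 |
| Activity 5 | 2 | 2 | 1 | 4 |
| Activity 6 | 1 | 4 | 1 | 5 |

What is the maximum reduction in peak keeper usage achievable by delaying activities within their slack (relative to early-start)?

12

Early-start peak: d1:18  d2:8  d3:0  d4:0  d5:0 ⇒ 18.
Leveled (Activity 1@1, Activity 2@1, Activity 3@3, Activity 4@3, Activity 5@4, Activity 6@4): d1:6  d2:6  d3:6  d4:6  d5:2 ⇒ 6.
Reduction 18 − 6 = 12.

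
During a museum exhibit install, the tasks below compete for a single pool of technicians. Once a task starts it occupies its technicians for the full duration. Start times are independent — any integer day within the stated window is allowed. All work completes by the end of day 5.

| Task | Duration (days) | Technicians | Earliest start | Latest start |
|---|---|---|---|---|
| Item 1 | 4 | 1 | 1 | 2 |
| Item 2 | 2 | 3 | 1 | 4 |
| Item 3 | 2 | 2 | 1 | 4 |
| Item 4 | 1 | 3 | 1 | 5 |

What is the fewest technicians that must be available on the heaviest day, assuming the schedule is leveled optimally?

Early-start (Item 1@1, Item 2@1, Item 3@1, Item 4@1) gives peak 9: d1:9  d2:6  d3:1  d4:1  d5:0.
Shift Item 3→3, Item 4→5.
Schedule Item 1@1, Item 2@1, Item 3@3, Item 4@5: d1:4  d2:4  d3:3  d4:3  d5:3 — peak 4.
Total technician-days = 17 over 5 days ⇒ peak ≥ ⌈17/5⌉ = 4, so 4 is optimal.

4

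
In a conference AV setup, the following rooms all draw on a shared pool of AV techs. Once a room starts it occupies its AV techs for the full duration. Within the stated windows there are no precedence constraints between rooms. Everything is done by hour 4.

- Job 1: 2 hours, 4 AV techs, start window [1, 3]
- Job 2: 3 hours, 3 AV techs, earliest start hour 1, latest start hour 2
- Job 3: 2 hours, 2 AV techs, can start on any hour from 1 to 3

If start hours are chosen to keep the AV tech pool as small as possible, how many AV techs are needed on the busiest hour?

7

Early-start (Job 1@1, Job 2@1, Job 3@1) gives peak 9: h1:9  h2:9  h3:3  h4:0.
Shift Job 3→3.
Schedule Job 1@1, Job 2@1, Job 3@3: h1:7  h2:7  h3:5  h4:2 — peak 7.
No arrangement of the 18 feasible schedules does better.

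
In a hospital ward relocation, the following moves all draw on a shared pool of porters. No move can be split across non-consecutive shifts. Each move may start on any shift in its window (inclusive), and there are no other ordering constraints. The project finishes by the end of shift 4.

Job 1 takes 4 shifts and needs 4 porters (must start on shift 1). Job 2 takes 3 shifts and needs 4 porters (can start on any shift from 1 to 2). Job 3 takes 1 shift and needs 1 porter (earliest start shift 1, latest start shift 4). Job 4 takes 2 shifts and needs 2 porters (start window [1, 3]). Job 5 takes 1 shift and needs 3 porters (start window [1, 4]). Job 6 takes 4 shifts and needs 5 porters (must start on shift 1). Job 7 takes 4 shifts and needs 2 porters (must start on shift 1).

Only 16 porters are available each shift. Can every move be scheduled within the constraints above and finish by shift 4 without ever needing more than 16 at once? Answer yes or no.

no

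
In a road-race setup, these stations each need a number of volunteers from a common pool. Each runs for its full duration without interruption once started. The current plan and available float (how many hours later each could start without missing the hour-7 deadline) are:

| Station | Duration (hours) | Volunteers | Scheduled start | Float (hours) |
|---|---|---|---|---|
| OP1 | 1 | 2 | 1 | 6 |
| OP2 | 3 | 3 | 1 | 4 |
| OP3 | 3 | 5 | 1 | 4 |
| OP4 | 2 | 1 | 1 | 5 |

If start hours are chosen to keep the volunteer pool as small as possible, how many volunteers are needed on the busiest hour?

5

Early-start (OP1@1, OP2@1, OP3@1, OP4@1) gives peak 11: h1:11  h2:9  h3:8  h4:0  h5:0  h6:0  h7:0.
Shift OP3→4, OP4→2.
Schedule OP1@1, OP2@1, OP3@4, OP4@2: h1:5  h2:4  h3:4  h4:5  h5:5  h6:5  h7:0 — peak 5.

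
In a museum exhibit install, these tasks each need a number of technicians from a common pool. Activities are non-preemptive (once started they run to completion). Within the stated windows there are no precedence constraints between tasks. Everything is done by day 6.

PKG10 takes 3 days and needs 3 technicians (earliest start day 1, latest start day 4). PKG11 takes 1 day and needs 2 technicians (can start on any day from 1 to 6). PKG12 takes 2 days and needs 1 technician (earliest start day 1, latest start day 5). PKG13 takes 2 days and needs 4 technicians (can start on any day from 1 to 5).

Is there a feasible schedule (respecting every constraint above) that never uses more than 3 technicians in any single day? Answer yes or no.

no

Total technician-days = 21; over 6 days the average is 21/6 > 3, so some day must exceed 3.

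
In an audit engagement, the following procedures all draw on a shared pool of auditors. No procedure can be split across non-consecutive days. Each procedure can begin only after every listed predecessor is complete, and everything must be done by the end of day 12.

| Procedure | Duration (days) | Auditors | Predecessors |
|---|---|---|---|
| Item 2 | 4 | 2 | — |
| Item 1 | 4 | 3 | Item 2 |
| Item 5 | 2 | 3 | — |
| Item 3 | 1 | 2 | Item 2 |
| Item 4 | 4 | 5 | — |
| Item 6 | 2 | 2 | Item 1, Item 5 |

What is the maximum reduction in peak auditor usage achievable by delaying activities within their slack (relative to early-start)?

Early-start peak: d1:10  d2:10  d3:7  d4:7  d5:5  d6:3  d7:3  d8:3  d9:2  d10:2  d11:0  d12:0 ⇒ 10.
Leveled (Item 2@1, Item 1@5, Item 5@1, Item 3@5, Item 4@9, Item 6@9): d1:5  d2:5  d3:2  d4:2  d5:5  d6:3  d7:3  d8:3  d9:7  d10:7  d11:5  d12:5 ⇒ 7.
Reduction 10 − 7 = 3.

3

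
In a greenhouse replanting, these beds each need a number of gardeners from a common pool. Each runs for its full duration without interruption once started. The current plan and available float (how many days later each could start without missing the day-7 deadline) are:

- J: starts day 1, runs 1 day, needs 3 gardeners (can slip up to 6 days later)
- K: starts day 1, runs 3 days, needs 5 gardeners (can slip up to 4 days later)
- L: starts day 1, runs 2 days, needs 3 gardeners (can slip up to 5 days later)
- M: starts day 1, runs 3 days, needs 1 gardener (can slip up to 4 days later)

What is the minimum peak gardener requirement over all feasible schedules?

Early-start (J@1, K@1, L@1, M@1) gives peak 12: d1:12  d2:9  d3:6  d4:0  d5:0  d6:0  d7:0.
Shift K→2, L→5, M→5.
Schedule J@1, K@2, L@5, M@5: d1:3  d2:5  d3:5  d4:5  d5:4  d6:4  d7:1 — peak 5.

5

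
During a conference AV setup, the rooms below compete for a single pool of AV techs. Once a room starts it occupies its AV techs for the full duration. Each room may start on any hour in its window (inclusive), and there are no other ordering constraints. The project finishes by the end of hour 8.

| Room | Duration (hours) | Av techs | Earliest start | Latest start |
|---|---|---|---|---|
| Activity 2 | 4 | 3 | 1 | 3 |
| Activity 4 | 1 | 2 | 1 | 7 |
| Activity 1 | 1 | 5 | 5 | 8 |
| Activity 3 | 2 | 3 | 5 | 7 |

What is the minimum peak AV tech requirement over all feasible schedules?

Early-start (Activity 2@1, Activity 4@1, Activity 1@5, Activity 3@5) gives peak 8: h1:5  h2:3  h3:3  h4:3  h5:8  h6:3  h7:0  h8:0.
Shift Activity 3→6.
Schedule Activity 2@1, Activity 4@1, Activity 1@5, Activity 3@6: h1:5  h2:3  h3:3  h4:3  h5:5  h6:3  h7:3  h8:0 — peak 5.

5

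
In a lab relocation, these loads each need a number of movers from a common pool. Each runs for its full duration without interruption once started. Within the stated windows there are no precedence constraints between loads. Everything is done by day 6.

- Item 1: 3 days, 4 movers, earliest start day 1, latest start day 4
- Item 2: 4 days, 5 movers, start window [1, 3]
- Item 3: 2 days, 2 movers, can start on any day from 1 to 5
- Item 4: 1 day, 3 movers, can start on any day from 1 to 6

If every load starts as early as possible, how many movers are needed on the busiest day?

Early-start schedule: Item 1@1, Item 2@1, Item 3@1, Item 4@1.
Load per day: day 1: 14, day 2: 11, day 3: 9, day 4: 5, day 5: 0, day 6: 0.
Peak is 14.

14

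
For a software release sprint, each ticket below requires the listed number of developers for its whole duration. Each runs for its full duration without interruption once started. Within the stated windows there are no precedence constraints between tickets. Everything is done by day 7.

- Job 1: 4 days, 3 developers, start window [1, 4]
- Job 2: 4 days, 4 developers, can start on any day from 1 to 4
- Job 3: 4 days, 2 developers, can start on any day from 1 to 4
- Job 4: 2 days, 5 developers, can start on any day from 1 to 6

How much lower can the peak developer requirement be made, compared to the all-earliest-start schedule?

Early-start peak: d1:14  d2:14  d3:9  d4:9  d5:0  d6:0  d7:0 ⇒ 14.
Leveled (Job 1@1, Job 2@1, Job 3@1, Job 4@5): d1:9  d2:9  d3:9  d4:9  d5:5  d6:5  d7:0 ⇒ 9.
Reduction 14 − 9 = 5.

5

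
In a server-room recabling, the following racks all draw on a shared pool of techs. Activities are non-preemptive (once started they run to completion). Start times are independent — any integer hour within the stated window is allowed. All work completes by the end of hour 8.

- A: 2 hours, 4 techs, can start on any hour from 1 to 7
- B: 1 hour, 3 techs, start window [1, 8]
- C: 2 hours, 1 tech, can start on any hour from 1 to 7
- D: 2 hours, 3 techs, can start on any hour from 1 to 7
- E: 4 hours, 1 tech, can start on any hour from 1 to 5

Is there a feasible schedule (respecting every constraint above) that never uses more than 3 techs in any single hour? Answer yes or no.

no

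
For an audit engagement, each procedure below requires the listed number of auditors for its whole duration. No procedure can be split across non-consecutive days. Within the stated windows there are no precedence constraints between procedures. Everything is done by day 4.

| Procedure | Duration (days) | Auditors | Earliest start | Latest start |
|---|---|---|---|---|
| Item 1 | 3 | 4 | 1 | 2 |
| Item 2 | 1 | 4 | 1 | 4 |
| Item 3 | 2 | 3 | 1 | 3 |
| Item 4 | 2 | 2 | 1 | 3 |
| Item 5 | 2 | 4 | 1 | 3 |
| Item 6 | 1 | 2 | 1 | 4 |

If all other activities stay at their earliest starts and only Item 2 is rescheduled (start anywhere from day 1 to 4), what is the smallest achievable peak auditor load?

15

Item 2@1: d1:19  d2:13  d3:4  d4:0 → peak 19
Item 2@2: d1:15  d2:17  d3:4  d4:0 → peak 17
Item 2@3: d1:15  d2:13  d3:8  d4:0 → peak 15
Item 2@4: d1:15  d2:13  d3:4  d4:4 → peak 15
Best is Item 2@3, peak 15.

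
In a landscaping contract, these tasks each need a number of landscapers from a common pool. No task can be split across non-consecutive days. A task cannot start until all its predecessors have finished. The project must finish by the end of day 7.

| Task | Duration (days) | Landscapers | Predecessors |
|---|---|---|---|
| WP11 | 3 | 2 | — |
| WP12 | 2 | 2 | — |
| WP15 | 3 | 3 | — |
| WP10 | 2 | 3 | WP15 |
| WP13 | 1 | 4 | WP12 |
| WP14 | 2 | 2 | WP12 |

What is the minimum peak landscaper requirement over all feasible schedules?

Early-start (WP11@1, WP12@1, WP15@1, WP10@4, WP13@3, WP14@3) gives peak 11: d1:7  d2:7  d3:11  d4:5  d5:3  d6:0  d7:0.
Shift WP11→4, WP10→5, WP13→7.
Schedule WP11@4, WP12@1, WP15@1, WP10@5, WP13@7, WP14@3: d1:5  d2:5  d3:5  d4:4  d5:5  d6:5  d7:4 — peak 5.
Total landscaper-days = 33 over 7 days ⇒ peak ≥ ⌈33/7⌉ = 5, so 5 is optimal.

5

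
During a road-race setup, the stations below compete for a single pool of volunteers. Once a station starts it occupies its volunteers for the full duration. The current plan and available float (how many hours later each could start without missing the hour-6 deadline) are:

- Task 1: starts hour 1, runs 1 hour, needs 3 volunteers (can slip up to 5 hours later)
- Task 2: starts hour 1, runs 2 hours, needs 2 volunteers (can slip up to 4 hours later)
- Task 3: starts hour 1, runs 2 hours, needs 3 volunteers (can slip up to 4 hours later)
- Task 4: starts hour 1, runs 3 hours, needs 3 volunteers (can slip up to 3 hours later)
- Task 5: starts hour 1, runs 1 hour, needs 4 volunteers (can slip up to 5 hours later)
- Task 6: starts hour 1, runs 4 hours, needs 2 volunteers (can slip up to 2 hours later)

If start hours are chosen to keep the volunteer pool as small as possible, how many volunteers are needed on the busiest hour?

Early-start (Task 1@1, Task 2@1, Task 3@1, Task 4@1, Task 5@1, Task 6@1) gives peak 17: h1:17  h2:10  h3:5  h4:2  h5:0  h6:0.
Shift Task 3→2, Task 4→4, Task 5→5.
Schedule Task 1@1, Task 2@1, Task 3@2, Task 4@4, Task 5@5, Task 6@1: h1:7  h2:7  h3:5  h4:5  h5:7  h6:3 — peak 7.

7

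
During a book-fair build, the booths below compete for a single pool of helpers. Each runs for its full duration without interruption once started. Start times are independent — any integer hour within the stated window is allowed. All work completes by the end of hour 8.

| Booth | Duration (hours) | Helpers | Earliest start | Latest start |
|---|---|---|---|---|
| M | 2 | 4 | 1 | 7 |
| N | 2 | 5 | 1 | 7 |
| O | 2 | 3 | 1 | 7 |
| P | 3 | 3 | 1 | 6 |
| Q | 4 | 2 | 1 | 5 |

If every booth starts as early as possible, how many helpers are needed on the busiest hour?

Early-start schedule: M@1, N@1, O@1, P@1, Q@1.
Load per hour: hour 1: 17, hour 2: 17, hour 3: 5, hour 4: 2, hour 5: 0, hour 6: 0, hour 7: 0, hour 8: 0.
Peak is 17.

17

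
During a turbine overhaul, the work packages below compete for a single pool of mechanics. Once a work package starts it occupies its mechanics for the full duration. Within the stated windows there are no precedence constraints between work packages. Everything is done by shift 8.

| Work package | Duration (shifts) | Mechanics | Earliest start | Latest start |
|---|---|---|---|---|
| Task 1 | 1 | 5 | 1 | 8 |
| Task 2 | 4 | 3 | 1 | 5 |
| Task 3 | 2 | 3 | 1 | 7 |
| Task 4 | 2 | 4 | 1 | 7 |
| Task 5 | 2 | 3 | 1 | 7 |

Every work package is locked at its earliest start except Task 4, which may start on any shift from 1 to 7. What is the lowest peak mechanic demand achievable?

14

Task 4@1: s1:18  s2:13  s3:3  s4:3  s5:0  s6:0  s7:0  s8:0 → peak 18
Task 4@2: s1:14  s2:13  s3:7  s4:3  s5:0  s6:0  s7:0  s8:0 → peak 14
Task 4@3: s1:14  s2:9  s3:7  s4:7  s5:0  s6:0  s7:0  s8:0 → peak 14
Task 4@4: s1:14  s2:9  s3:3  s4:7  s5:4  s6:0  s7:0  s8:0 → peak 14
Task 4@5: s1:14  s2:9  s3:3  s4:3  s5:4  s6:4  s7:0  s8:0 → peak 14
Task 4@6: s1:14  s2:9  s3:3  s4:3  s5:0  s6:4  s7:4  s8:0 → peak 14
Task 4@7: s1:14  s2:9  s3:3  s4:3  s5:0  s6:0  s7:4  s8:4 → peak 14
Best is Task 4@2, peak 14.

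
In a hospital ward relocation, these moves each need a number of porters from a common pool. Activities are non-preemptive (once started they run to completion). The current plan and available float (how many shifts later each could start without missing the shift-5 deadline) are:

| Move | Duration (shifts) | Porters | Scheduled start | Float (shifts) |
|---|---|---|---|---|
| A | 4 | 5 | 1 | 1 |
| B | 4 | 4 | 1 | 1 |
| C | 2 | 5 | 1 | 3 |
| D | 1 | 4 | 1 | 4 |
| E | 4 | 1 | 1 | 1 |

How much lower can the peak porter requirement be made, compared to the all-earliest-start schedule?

4

Early-start peak: s1:19  s2:15  s3:10  s4:10  s5:0 ⇒ 19.
Leveled (A@1, B@1, C@1, D@3, E@1): s1:15  s2:15  s3:14  s4:10  s5:0 ⇒ 15.
Reduction 19 − 15 = 4.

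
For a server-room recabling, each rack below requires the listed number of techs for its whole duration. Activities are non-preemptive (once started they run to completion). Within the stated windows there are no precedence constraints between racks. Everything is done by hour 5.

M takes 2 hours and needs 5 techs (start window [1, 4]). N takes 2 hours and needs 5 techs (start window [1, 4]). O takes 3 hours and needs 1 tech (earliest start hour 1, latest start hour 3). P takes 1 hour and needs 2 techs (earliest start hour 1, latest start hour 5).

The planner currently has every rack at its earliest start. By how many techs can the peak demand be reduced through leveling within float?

Early-start peak: h1:13  h2:11  h3:1  h4:0  h5:0 ⇒ 13.
Leveled (M@1, N@3, O@1, P@5): h1:6  h2:6  h3:6  h4:5  h5:2 ⇒ 6.
Reduction 13 − 6 = 7.

7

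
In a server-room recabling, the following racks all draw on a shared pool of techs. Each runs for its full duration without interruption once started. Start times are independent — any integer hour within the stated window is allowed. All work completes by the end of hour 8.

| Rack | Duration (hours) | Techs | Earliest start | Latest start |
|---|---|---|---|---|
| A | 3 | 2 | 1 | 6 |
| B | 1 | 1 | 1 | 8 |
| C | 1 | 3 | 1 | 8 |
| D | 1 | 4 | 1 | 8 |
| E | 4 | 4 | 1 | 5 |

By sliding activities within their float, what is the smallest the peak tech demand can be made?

5

Early-start (A@1, B@1, C@1, D@1, E@1) gives peak 14: h1:14  h2:6  h3:6  h4:4  h5:0  h6:0  h7:0  h8:0.
Shift C→2, D→4, E→5.
Schedule A@1, B@1, C@2, D@4, E@5: h1:3  h2:5  h3:2  h4:4  h5:4  h6:4  h7:4  h8:4 — peak 5.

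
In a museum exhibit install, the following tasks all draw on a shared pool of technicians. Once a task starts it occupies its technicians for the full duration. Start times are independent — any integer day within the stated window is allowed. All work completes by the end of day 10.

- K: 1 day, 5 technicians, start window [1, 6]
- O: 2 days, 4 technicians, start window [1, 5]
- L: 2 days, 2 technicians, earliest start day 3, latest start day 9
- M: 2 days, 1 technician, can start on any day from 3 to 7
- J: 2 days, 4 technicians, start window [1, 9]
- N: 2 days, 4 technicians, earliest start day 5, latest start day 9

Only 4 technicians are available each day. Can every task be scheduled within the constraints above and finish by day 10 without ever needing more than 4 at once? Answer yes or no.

no

The minimum achievable peak is 5; 4 < 5, so no feasible schedule stays within the cap.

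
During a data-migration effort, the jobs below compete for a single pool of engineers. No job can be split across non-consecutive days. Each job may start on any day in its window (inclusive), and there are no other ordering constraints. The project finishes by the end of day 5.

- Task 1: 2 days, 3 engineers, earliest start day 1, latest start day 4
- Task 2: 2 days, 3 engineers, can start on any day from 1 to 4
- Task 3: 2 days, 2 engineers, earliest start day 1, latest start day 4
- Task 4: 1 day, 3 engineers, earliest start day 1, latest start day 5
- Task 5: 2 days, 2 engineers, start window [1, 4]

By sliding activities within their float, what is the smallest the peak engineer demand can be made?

5

Early-start (Task 1@1, Task 2@1, Task 3@1, Task 4@1, Task 5@1) gives peak 13: d1:13  d2:10  d3:0  d4:0  d5:0.
Shift Task 2→3, Task 4→5, Task 5→3.
Schedule Task 1@1, Task 2@3, Task 3@1, Task 4@5, Task 5@3: d1:5  d2:5  d3:5  d4:5  d5:3 — peak 5.
Total engineer-days = 23 over 5 days ⇒ peak ≥ ⌈23/5⌉ = 5, so 5 is optimal.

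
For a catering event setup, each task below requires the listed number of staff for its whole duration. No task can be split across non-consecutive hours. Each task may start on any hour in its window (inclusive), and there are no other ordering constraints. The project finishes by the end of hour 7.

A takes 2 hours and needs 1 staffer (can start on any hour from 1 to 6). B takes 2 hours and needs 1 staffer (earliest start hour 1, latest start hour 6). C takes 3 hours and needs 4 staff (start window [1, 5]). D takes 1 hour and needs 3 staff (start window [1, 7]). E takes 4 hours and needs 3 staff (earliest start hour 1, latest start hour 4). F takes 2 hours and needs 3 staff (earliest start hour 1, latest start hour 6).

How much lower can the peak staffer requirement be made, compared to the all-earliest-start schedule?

Early-start peak: h1:15  h2:12  h3:7  h4:3  h5:0  h6:0  h7:0 ⇒ 15.
Leveled (A@1, B@1, C@1, D@4, E@4, F@5): h1:6  h2:6  h3:4  h4:6  h5:6  h6:6  h7:3 ⇒ 6.
Reduction 15 − 6 = 9.

9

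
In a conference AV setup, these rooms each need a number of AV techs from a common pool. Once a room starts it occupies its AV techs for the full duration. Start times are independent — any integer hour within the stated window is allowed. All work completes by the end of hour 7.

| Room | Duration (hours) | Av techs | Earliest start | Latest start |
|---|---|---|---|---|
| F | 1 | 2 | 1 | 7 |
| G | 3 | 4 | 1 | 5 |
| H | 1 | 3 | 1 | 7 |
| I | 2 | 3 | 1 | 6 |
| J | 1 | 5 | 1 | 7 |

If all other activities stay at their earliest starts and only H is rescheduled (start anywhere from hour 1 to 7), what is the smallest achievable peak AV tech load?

14

H@1: h1:17  h2:7  h3:4  h4:0  h5:0  h6:0  h7:0 → peak 17
H@2: h1:14  h2:10  h3:4  h4:0  h5:0  h6:0  h7:0 → peak 14
H@3: h1:14  h2:7  h3:7  h4:0  h5:0  h6:0  h7:0 → peak 14
H@4: h1:14  h2:7  h3:4  h4:3  h5:0  h6:0  h7:0 → peak 14
H@5: h1:14  h2:7  h3:4  h4:0  h5:3  h6:0  h7:0 → peak 14
H@6: h1:14  h2:7  h3:4  h4:0  h5:0  h6:3  h7:0 → peak 14
H@7: h1:14  h2:7  h3:4  h4:0  h5:0  h6:0  h7:3 → peak 14
Best is H@2, peak 14.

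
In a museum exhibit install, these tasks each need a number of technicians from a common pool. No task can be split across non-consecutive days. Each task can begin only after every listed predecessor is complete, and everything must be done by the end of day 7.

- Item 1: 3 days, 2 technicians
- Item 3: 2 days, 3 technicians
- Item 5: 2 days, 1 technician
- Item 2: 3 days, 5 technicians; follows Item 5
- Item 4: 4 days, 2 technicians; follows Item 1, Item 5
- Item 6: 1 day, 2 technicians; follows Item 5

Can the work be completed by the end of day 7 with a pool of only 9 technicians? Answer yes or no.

yes

Schedule Item 1@1, Item 3@1, Item 5@1, Item 2@3, Item 4@4, Item 6@6: d1:6  d2:6  d3:7  d4:7  d5:7  d6:4  d7:2 — peak 7 ≤ 9.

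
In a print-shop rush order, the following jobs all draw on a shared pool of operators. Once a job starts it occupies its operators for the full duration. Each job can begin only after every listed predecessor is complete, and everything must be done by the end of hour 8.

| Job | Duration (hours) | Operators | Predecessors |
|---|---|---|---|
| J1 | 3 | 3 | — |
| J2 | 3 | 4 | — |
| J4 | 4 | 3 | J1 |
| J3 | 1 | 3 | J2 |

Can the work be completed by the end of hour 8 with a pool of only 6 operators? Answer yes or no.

The minimum achievable peak is 7; 6 < 7, so no feasible schedule stays within the cap.

no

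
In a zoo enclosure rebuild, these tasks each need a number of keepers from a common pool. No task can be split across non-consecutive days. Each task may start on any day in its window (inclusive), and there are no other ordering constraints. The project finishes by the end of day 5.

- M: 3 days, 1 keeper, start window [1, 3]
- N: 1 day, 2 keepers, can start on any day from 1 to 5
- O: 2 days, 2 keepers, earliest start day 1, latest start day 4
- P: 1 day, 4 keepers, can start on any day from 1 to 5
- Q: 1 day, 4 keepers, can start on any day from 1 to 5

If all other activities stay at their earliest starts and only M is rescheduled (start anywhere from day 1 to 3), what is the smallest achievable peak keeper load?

M@1: d1:13  d2:3  d3:1  d4:0  d5:0 → peak 13
M@2: d1:12  d2:3  d3:1  d4:1  d5:0 → peak 12
M@3: d1:12  d2:2  d3:1  d4:1  d5:1 → peak 12
Best is M@2, peak 12.

12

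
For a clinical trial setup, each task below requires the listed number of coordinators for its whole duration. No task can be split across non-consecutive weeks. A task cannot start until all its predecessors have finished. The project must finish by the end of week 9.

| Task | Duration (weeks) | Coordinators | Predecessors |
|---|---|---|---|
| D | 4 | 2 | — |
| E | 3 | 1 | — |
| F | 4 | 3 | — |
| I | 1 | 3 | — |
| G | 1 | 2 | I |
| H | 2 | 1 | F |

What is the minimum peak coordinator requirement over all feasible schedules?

4

Early-start (D@1, E@1, F@1, I@1, G@2, H@5) gives peak 9: w1:9  w2:8  w3:6  w4:5  w5:1  w6:1  w7:0  w8:0  w9:0.
Shift D→6, I→5, G→6, H→7.
Schedule D@6, E@1, F@1, I@5, G@6, H@7: w1:4  w2:4  w3:4  w4:3  w5:3  w6:4  w7:3  w8:3  w9:2 — peak 4.
Total coordinator-weeks = 30 over 9 weeks ⇒ peak ≥ ⌈30/9⌉ = 4, so 4 is optimal.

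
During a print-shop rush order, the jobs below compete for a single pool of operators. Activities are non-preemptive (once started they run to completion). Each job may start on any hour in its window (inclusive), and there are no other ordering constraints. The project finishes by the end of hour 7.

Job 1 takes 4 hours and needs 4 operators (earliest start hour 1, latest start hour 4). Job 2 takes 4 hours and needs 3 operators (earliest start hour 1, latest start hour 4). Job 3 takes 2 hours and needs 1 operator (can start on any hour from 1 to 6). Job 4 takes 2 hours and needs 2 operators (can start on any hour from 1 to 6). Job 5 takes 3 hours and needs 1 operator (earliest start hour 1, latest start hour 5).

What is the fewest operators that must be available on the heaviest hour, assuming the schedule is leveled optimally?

Early-start (Job 1@1, Job 2@1, Job 3@1, Job 4@1, Job 5@1) gives peak 11: h1:11  h2:11  h3:8  h4:7  h5:0  h6:0  h7:0.
Shift Job 3→5, Job 4→5, Job 5→5.
Schedule Job 1@1, Job 2@1, Job 3@5, Job 4@5, Job 5@5: h1:7  h2:7  h3:7  h4:7  h5:4  h6:4  h7:1 — peak 7.

7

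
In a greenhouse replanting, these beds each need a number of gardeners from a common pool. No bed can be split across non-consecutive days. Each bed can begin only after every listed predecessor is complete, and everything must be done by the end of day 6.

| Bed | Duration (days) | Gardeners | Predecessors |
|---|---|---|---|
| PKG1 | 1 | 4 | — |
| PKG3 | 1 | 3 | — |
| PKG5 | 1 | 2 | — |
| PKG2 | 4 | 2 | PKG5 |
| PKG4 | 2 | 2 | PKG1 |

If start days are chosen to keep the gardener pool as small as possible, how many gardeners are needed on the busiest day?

5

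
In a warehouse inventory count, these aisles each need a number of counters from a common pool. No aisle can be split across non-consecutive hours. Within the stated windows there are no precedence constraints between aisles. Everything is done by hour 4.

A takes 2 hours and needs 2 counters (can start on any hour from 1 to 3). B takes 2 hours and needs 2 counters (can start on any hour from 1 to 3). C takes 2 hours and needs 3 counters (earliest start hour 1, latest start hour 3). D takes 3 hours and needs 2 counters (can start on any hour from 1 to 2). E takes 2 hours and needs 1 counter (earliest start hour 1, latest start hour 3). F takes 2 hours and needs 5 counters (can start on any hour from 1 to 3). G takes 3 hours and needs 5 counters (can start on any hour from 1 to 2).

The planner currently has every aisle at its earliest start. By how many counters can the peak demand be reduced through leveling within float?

6

Early-start peak: h1:20  h2:20  h3:7  h4:0 ⇒ 20.
Leveled (A@1, B@1, C@1, D@1, E@3, F@3, G@1): h1:14  h2:14  h3:13  h4:6 ⇒ 14.
Reduction 20 − 14 = 6.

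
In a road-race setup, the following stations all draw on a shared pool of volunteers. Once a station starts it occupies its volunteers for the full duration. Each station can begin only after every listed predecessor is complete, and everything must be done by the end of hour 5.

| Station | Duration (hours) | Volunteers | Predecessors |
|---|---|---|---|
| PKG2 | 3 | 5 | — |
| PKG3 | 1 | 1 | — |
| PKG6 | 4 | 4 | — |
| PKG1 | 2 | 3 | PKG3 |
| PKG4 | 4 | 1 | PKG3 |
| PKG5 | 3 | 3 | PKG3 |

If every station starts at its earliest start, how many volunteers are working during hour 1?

At early start, hour 1 has: PKG2, PKG3, PKG6.
Demand: 5 + 1 + 4 = 10.

10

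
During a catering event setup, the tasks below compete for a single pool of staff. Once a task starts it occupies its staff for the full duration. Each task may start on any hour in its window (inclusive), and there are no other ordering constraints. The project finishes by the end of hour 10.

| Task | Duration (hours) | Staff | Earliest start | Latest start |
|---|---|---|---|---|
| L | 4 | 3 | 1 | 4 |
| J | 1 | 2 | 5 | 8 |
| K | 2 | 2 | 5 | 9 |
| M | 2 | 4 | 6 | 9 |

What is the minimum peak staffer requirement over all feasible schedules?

4

Early-start (L@1, J@5, K@5, M@6) gives peak 6: h1:3  h2:3  h3:3  h4:3  h5:4  h6:6  h7:4  h8:0  h9:0  h10:0.
Shift M→7.
Schedule L@1, J@5, K@5, M@7: h1:3  h2:3  h3:3  h4:3  h5:4  h6:2  h7:4  h8:4  h9:0  h10:0 — peak 4.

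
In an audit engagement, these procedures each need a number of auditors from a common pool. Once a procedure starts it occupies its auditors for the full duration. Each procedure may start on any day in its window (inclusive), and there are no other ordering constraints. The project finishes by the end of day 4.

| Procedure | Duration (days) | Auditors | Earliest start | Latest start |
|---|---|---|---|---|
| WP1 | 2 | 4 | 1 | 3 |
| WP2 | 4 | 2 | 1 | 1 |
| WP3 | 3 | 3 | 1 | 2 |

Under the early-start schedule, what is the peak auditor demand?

9

Early-start schedule: WP1@1, WP2@1, WP3@1.
Load per day: day 1: 9, day 2: 9, day 3: 5, day 4: 2.
Peak is 9.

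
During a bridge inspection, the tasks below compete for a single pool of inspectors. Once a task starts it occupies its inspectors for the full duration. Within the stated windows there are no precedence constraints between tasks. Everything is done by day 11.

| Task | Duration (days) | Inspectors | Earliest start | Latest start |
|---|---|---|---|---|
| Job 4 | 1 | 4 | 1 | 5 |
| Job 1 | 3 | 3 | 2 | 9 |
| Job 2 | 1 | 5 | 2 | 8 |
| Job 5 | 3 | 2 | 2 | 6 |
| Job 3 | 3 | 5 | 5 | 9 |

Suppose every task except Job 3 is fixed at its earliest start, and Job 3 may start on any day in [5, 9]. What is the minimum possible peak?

10

Job 3@5: d1:4  d2:10  d3:5  d4:5  d5:5  d6:5  d7:5  d8:0  d9:0  d10:0  d11:0 → peak 10
Job 3@6: d1:4  d2:10  d3:5  d4:5  d5:0  d6:5  d7:5  d8:5  d9:0  d10:0  d11:0 → peak 10
Job 3@7: d1:4  d2:10  d3:5  d4:5  d5:0  d6:0  d7:5  d8:5  d9:5  d10:0  d11:0 → peak 10
Job 3@8: d1:4  d2:10  d3:5  d4:5  d5:0  d6:0  d7:0  d8:5  d9:5  d10:5  d11:0 → peak 10
Job 3@9: d1:4  d2:10  d3:5  d4:5  d5:0  d6:0  d7:0  d8:0  d9:5  d10:5  d11:5 → peak 10
Best is Job 3@5, peak 10.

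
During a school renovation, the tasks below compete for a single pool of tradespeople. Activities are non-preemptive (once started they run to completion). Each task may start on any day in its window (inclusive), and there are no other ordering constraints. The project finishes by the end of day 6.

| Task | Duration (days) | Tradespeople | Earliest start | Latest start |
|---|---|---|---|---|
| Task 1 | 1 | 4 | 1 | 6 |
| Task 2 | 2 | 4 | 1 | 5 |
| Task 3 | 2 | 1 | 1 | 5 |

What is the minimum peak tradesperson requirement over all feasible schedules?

4

Early-start (Task 1@1, Task 2@1, Task 3@1) gives peak 9: d1:9  d2:5  d3:0  d4:0  d5:0  d6:0.
Shift Task 2→2, Task 3→4.
Schedule Task 1@1, Task 2@2, Task 3@4: d1:4  d2:4  d3:4  d4:1  d5:1  d6:0 — peak 4.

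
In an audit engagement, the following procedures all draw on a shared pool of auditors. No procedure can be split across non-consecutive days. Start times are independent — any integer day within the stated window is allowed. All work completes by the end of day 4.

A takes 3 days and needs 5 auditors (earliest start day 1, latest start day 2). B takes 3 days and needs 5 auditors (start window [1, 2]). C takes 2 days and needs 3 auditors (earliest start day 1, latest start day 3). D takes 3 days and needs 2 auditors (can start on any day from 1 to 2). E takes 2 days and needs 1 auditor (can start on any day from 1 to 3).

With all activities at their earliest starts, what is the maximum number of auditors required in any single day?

16

Early-start schedule: A@1, B@1, C@1, D@1, E@1.
Load per day: day 1: 16, day 2: 16, day 3: 12, day 4: 0.
Peak is 16.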